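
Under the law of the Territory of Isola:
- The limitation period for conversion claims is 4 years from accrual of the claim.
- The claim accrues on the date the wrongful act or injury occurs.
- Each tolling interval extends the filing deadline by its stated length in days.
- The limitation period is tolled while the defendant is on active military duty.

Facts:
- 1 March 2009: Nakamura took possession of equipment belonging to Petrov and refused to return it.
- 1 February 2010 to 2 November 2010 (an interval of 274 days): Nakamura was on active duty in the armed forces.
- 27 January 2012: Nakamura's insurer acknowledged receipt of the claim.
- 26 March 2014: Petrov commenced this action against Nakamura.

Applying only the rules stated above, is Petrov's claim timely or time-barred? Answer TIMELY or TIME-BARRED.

TIME-BARRED

The limitation period began to run on 1 March 2009.
Adding the 4 years base period to 1 March 2009 gives a deadline of 1 March 2013, before any tolling.
The defendant's active military service from 1 February 2010 to 2 November 2010 tolled the period for 274 days, extending the deadline to 30 November 2013.
Nothing else in the chronology tolls or restarts the period.
Filing on 26 March 2014 missed the 30 November 2013 deadline — the action is time-barred.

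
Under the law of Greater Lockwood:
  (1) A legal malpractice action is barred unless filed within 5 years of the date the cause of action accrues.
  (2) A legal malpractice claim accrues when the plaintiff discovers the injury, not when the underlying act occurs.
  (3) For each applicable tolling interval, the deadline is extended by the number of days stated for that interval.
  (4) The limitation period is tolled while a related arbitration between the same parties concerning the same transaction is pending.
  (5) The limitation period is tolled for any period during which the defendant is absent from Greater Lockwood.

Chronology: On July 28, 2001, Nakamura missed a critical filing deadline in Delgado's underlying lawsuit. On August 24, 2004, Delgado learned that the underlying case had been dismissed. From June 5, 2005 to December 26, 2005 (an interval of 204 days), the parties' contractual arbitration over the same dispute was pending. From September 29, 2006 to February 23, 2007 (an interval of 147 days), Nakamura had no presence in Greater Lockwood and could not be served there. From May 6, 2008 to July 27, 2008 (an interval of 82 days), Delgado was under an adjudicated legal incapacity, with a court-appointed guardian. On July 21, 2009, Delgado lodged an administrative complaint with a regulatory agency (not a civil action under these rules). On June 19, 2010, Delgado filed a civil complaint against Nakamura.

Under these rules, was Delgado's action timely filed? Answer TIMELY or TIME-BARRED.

TIMELY

Accrual is tied to discovery, so the period began on August 24, 2004 rather than on July 28, 2001 when the act occurred.
The untolled deadline — 5 years after August 24, 2004 — is August 24, 2009.
The pending related arbitration from June 5, 2005 to December 26, 2005 tolled the period for 204 days, extending the deadline to March 16, 2010.
Because the defendant's absence from the jurisdiction ran from September 29, 2006 to February 23, 2007, the deadline is extended by 147 days to August 10, 2010.
No stated provision tolls the period for the plaintiff's incapacity, so the interval from May 6, 2008 to July 27, 2008 has no effect on the deadline.
None of the other events listed affects the running of the period under the stated rules.
Filing on June 19, 2010 beat the August 10, 2010 deadline — the action is timely.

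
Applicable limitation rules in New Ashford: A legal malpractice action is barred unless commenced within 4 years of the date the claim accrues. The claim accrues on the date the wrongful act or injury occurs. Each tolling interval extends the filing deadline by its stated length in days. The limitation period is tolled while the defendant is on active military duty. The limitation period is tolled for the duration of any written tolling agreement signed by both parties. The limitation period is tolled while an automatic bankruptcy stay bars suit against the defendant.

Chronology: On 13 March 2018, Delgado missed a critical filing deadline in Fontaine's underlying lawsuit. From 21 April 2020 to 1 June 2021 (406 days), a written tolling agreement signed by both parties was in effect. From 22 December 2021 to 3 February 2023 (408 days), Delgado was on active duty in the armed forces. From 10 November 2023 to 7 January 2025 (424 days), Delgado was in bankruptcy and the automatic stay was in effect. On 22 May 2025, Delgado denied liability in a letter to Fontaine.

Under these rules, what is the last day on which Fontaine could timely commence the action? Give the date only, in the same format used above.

2 August 2025

The claim accrued on 13 March 2018, when the wrongful act occurred.
The untolled deadline — 4 years after 13 March 2018 — is 13 March 2022.
Because the written tolling agreement ran from 21 April 2020 to 1 June 2021, the deadline is extended by 406 days to 23 April 2023.
The period was tolled for 408 days by the defendant's active military service (22 December 2021 to 3 February 2023), pushing the deadline to 4 June 2024.
The automatic bankruptcy stay from 10 November 2023 to 7 January 2025 tolled the period for 424 days, extending the deadline to 2 August 2025.
The other events in the timeline have no effect on the limitation period under the stated rules.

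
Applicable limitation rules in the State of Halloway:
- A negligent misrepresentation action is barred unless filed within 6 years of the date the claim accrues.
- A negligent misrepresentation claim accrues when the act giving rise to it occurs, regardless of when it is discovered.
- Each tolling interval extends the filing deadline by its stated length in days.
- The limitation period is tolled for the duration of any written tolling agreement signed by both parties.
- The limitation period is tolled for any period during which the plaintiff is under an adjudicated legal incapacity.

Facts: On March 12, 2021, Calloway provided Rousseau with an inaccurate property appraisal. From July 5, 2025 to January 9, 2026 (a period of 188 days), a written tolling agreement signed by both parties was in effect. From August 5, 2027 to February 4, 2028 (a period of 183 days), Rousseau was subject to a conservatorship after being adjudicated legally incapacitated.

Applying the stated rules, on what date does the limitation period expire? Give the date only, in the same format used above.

March 17, 2028

The claim accrued on March 12, 2021, when the wrongful act occurred.
6 years from March 12, 2021 is March 12, 2027.
The written tolling agreement from July 5, 2025 to January 9, 2026 tolled the period for 188 days, extending the deadline to September 16, 2027.
The period was tolled for 183 days by the plaintiff's legal incapacity (August 5, 2027 to February 4, 2028), pushing the deadline to March 17, 2028.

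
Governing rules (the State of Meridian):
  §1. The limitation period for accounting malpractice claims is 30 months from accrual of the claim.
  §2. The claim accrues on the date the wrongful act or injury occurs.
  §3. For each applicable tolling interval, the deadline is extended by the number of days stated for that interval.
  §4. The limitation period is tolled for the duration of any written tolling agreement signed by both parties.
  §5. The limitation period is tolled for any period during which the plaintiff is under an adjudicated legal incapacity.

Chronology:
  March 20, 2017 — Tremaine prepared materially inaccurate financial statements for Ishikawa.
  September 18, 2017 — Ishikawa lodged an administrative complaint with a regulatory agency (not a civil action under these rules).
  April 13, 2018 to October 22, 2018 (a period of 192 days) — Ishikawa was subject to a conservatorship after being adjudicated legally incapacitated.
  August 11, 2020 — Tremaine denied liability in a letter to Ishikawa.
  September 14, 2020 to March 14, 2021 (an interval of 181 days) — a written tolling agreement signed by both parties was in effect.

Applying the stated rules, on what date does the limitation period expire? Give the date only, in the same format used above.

March 30, 2020

The limitation period began to run on March 20, 2017.
30 months from March 20, 2017 is September 20, 2019.
Because the plaintiff's legal incapacity ran from April 13, 2018 to October 22, 2018, the deadline is extended by 192 days to March 30, 2020.
By the time the written tolling agreement began on September 14, 2020, the limitation period had already expired on March 30, 2020; that interval cannot revive it.
Nothing else in the chronology tolls or restarts the period.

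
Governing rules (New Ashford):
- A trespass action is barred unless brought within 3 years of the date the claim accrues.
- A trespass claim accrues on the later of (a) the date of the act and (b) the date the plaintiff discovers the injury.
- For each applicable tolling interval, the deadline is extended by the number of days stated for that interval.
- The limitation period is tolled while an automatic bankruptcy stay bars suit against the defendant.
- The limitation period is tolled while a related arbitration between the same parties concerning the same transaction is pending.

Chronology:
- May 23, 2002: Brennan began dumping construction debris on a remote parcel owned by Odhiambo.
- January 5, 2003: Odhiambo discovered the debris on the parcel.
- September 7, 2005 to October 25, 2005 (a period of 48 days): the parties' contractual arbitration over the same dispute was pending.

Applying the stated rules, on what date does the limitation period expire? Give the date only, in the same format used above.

The claim accrued on January 5, 2003 — the later of the May 23, 2002 act and the January 5, 2003 discovery.
Adding the 3 years base period to January 5, 2003 gives a deadline of January 5, 2006, before any tolling.
The pending related arbitration from September 7, 2005 to October 25, 2005 tolled the period for 48 days, extending the deadline to February 22, 2006.

February 22, 2006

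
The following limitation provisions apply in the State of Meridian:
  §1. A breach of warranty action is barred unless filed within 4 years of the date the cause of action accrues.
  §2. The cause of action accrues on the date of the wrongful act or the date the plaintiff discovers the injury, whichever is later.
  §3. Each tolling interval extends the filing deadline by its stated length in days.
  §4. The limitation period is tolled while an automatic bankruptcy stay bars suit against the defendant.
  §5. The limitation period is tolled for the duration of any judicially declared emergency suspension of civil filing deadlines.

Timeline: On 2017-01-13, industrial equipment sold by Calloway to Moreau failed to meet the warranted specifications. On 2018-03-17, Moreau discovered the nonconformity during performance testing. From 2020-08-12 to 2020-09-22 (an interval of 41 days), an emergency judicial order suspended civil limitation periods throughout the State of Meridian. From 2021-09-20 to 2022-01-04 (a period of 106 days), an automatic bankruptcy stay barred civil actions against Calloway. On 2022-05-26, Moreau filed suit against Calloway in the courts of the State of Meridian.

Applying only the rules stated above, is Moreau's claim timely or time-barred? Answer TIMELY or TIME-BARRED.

Because discovery on 2018-03-17 post-dates the 2017-01-13 act, accrual under the later-of rule falls on 2018-03-17.
The untolled deadline — 4 years after 2018-03-17 — is 2022-03-17.
The emergency suspension of filing deadlines from 2020-08-12 to 2020-09-22 tolled the period for 41 days, extending the deadline to 2022-04-27.
The period was tolled for 106 days by the automatic bankruptcy stay (2021-09-20 to 2022-01-04), pushing the deadline to 2022-08-11.
Moreau filed on 2022-05-26, before the 2022-08-11 deadline, so the action is timely.

TIMELY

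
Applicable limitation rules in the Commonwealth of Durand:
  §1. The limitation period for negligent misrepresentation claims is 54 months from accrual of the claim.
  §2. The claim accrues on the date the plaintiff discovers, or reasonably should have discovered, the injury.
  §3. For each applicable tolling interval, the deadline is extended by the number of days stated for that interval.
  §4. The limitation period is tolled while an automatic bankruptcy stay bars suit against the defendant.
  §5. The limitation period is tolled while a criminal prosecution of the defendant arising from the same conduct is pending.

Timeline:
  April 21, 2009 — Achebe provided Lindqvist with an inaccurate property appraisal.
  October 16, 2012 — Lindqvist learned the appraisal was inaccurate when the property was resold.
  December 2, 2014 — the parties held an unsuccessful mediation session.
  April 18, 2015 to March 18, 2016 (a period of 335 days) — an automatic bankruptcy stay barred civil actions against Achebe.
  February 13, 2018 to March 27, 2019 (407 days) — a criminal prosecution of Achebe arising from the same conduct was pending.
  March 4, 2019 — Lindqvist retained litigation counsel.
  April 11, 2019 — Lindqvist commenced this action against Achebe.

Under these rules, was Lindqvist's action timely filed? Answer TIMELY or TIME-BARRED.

Under the discovery rule, the claim accrued on October 16, 2012, when Lindqvist discovered the injury — not on the April 21, 2009 date of the underlying act.
Adding the 54 months base period to October 16, 2012 gives a deadline of April 16, 2017, before any tolling.
The period was tolled for 335 days by the automatic bankruptcy stay (April 18, 2015 to March 18, 2016), pushing the deadline to March 17, 2018.
Because the pending criminal prosecution ran from February 13, 2018 to March 27, 2019, the deadline is extended by 407 days to April 28, 2019.
Nothing else in the chronology tolls or restarts the period.
Lindqvist filed on April 11, 2019, before the April 28, 2019 deadline, so the action is timely.

TIMELY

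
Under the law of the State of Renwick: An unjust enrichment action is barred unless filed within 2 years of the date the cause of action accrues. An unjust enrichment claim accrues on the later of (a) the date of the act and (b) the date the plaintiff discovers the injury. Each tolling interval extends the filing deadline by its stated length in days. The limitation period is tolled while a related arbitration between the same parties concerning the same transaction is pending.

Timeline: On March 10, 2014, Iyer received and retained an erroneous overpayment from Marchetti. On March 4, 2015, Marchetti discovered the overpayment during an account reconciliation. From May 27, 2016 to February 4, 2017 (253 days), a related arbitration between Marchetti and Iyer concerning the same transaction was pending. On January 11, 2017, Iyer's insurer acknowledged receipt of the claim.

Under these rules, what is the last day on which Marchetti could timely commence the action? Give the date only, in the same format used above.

Because discovery on March 4, 2015 post-dates the March 10, 2014 act, accrual under the later-of rule falls on March 4, 2015.
Adding the 2 years base period to March 4, 2015 gives a deadline of March 4, 2017, before any tolling.
Because the pending related arbitration ran from May 27, 2016 to February 4, 2017, the deadline is extended by 253 days to November 12, 2017.
Nothing else in the chronology tolls or restarts the period.

November 12, 2017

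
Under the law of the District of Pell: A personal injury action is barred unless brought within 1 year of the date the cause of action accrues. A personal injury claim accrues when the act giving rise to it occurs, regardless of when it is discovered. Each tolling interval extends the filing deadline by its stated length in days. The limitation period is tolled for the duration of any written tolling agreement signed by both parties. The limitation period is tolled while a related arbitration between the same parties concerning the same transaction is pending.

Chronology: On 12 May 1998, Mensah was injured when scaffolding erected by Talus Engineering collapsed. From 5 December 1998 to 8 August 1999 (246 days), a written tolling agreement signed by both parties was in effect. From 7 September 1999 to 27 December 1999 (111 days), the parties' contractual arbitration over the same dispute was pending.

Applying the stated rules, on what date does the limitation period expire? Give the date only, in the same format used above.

The claim accrued on 12 May 1998, when the wrongful act occurred.
Adding the 1 year base period to 12 May 1998 gives a deadline of 12 May 1999, before any tolling.
The written tolling agreement from 5 December 1998 to 8 August 1999 tolled the period for 246 days, extending the deadline to 13 January 2000.
The period was tolled for 111 days by the pending related arbitration (7 September 1999 to 27 December 1999), pushing the deadline to 3 May 2000.

3 May 2000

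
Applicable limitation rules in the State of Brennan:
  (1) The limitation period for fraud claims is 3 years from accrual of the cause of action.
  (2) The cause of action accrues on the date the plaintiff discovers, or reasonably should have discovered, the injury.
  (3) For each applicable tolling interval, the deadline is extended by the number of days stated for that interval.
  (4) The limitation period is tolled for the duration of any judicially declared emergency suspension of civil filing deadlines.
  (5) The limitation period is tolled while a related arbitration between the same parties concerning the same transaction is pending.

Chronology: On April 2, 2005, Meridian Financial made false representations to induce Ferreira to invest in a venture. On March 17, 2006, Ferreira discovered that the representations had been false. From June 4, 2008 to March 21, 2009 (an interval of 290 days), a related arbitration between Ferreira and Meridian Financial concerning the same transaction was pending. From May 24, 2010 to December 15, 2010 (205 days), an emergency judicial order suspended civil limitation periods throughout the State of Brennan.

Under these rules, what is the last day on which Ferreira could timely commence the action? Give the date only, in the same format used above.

January 1, 2010

Accrual is tied to discovery, so the period began on March 17, 2006 rather than on April 2, 2005 when the act occurred.
The untolled deadline — 3 years after March 17, 2006 — is March 17, 2009.
The period was tolled for 290 days by the pending related arbitration (June 4, 2008 to March 21, 2009), pushing the deadline to January 1, 2010.
By the time the emergency suspension of filing deadlines began on May 24, 2010, the limitation period had already expired on January 1, 2010; that interval cannot revive it.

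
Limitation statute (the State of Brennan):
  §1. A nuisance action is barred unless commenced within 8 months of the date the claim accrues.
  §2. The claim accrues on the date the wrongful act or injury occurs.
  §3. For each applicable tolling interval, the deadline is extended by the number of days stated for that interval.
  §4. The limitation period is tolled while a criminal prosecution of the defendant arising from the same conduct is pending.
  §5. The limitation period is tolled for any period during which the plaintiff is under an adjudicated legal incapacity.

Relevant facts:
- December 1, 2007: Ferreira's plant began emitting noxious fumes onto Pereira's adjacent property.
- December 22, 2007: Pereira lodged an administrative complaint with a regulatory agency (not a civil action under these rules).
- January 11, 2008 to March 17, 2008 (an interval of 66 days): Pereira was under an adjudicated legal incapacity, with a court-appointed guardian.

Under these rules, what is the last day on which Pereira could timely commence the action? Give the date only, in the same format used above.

The claim accrued on December 1, 2007, the date of the act.
Adding the 8 months base period to December 1, 2007 gives a deadline of August 1, 2008, before any tolling.
The plaintiff's legal incapacity from January 11, 2008 to March 17, 2008 tolled the period for 66 days, extending the deadline to October 6, 2008.
Nothing else in the chronology tolls or restarts the period.

October 6, 2008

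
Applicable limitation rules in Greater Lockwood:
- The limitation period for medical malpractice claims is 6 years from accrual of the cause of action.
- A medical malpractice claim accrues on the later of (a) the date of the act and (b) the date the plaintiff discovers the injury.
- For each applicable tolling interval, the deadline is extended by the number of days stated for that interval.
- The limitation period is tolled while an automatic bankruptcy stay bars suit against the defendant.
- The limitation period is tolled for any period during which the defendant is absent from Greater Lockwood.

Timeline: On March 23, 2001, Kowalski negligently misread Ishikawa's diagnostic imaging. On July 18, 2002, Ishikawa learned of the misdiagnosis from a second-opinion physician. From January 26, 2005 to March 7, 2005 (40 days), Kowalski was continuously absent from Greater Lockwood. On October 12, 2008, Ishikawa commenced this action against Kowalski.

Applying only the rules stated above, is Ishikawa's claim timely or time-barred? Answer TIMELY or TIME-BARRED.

Because discovery on July 18, 2002 post-dates the March 23, 2001 act, accrual under the later-of rule falls on July 18, 2002.
Adding the 6 years base period to July 18, 2002 gives a deadline of July 18, 2008, before any tolling.
The defendant's absence from the jurisdiction from January 26, 2005 to March 7, 2005 tolled the period for 40 days, extending the deadline to August 27, 2008.
The October 12, 2008 filing falls after the August 27, 2008 deadline; the claim is time-barred.

TIME-BARRED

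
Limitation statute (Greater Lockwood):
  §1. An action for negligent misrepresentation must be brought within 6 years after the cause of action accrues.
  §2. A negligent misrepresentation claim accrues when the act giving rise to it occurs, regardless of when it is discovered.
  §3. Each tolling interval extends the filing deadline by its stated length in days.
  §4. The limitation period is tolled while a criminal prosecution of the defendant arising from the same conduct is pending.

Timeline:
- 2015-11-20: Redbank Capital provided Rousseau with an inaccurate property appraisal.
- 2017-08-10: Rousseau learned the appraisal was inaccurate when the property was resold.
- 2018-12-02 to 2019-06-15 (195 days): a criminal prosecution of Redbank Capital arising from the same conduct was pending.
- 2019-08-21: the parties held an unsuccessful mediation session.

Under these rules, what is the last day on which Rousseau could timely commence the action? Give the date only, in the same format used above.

2022-06-03

Accrual is governed by the date of the act, so the period began to run on 2015-11-20; the later discovery on 2017-08-10 is irrelevant under the stated rule.
Adding the 6 years base period to 2015-11-20 gives a deadline of 2021-11-20, before any tolling.
The pending criminal prosecution from 2018-12-02 to 2019-06-15 tolled the period for 195 days, extending the deadline to 2022-06-03.
Nothing else in the chronology tolls or restarts the period.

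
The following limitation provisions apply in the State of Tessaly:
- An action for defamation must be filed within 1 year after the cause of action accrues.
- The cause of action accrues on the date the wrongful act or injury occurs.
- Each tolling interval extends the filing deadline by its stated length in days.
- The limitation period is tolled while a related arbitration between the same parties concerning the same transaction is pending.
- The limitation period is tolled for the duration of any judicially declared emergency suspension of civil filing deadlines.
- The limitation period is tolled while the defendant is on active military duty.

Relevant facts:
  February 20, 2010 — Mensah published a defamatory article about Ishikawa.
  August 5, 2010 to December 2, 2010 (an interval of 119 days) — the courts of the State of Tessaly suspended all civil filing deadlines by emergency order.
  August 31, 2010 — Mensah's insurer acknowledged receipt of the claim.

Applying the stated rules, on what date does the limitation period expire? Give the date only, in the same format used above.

The claim accrued on February 20, 2010, when the wrongful act occurred.
1 year from February 20, 2010 is February 20, 2011.
Because the emergency suspension of filing deadlines ran from August 5, 2010 to December 2, 2010, the deadline is extended by 119 days to June 19, 2011.
The other events in the timeline have no effect on the limitation period under the stated rules.

June 19, 2011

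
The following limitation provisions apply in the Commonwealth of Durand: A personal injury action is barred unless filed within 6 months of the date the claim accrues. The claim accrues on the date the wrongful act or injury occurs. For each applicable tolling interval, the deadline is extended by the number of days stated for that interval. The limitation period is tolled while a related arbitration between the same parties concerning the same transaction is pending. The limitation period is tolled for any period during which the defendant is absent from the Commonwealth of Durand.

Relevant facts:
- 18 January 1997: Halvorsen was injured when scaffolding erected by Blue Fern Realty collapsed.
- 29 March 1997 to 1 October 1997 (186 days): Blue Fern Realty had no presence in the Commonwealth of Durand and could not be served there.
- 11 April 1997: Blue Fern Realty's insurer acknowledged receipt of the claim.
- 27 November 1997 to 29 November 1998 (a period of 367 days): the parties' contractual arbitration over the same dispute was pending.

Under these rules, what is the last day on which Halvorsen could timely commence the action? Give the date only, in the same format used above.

22 January 1999

The claim accrued on 18 January 1997, the date of the act.
The untolled deadline — 6 months after 18 January 1997 — is 18 July 1997.
Because the defendant's absence from the jurisdiction ran from 29 March 1997 to 1 October 1997, the deadline is extended by 186 days to 20 January 1998.
The period was tolled for 367 days by the pending related arbitration (27 November 1997 to 29 November 1998), pushing the deadline to 22 January 1999.
Nothing else in the chronology tolls or restarts the period.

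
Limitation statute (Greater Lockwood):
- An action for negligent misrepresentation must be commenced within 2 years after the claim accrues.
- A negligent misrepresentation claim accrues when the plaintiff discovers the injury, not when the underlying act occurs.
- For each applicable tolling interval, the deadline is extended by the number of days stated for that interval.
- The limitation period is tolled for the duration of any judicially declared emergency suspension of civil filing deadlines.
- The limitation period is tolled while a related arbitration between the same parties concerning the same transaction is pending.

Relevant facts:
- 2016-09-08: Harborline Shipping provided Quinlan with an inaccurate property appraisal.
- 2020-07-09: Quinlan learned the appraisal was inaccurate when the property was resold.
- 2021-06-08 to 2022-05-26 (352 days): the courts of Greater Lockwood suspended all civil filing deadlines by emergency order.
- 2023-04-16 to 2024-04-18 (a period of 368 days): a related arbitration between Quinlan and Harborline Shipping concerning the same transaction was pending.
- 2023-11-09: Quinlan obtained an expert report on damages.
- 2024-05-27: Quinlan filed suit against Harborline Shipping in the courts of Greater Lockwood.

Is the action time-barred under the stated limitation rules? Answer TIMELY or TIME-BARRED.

The claim did not accrue until Quinlan discovered the injury on 2020-07-09; the 2016-09-08 act date does not start the clock under the stated rule.
Adding the 2 years base period to 2020-07-09 gives a deadline of 2022-07-09, before any tolling.
The period was tolled for 352 days by the emergency suspension of filing deadlines (2021-06-08 to 2022-05-26), pushing the deadline to 2023-06-26.
The period was tolled for 368 days by the pending related arbitration (2023-04-16 to 2024-04-18), pushing the deadline to 2024-06-28.
Nothing else in the chronology tolls or restarts the period.
Filing on 2024-05-27 beat the 2024-06-28 deadline — the action is timely.

TIMELY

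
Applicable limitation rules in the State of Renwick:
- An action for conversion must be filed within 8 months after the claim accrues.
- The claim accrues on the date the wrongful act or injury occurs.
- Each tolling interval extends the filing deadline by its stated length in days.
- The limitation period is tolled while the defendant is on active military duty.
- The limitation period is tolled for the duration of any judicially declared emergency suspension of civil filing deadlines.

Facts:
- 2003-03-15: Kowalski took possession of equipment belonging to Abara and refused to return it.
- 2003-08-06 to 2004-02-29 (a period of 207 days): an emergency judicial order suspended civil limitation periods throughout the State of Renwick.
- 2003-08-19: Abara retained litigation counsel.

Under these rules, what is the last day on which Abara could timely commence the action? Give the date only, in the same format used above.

2004-06-09

The limitation period began to run on 2003-03-15.
Adding the 8 months base period to 2003-03-15 gives a deadline of 2003-11-15, before any tolling.
The emergency suspension of filing deadlines from 2003-08-06 to 2004-02-29 tolled the period for 207 days, extending the deadline to 2004-06-09.
None of the other events listed affects the running of the period under the stated rules.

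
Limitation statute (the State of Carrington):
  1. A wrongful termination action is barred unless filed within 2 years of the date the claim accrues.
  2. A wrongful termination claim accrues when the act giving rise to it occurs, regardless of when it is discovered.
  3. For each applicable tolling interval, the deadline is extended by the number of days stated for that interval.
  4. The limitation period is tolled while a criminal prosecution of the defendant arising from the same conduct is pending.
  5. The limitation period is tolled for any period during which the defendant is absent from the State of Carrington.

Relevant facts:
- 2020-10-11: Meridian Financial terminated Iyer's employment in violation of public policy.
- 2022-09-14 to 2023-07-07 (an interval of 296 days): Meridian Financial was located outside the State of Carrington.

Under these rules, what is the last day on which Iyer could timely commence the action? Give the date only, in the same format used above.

The limitation period began to run on 2020-10-11.
2 years from 2020-10-11 is 2022-10-11.
The period was tolled for 296 days by the defendant's absence from the jurisdiction (2022-09-14 to 2023-07-07), pushing the deadline to 2023-08-03.

2023-08-03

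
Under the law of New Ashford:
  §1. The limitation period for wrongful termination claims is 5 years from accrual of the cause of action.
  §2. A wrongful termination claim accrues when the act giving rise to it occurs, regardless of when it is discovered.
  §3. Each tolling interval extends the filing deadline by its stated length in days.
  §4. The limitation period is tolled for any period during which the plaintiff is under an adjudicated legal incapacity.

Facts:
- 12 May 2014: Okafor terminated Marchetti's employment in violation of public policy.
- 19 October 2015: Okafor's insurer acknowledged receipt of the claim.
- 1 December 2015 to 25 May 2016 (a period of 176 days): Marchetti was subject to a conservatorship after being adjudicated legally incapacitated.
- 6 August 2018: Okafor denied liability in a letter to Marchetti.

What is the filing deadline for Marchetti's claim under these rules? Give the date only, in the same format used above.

4 November 2019

The cause of action accrued on 12 May 2014, the date of the act.
Adding the 5 years base period to 12 May 2014 gives a deadline of 12 May 2019, before any tolling.
Because the plaintiff's legal incapacity ran from 1 December 2015 to 25 May 2016, the deadline is extended by 176 days to 4 November 2019.
None of the other events listed affects the running of the period under the stated rules.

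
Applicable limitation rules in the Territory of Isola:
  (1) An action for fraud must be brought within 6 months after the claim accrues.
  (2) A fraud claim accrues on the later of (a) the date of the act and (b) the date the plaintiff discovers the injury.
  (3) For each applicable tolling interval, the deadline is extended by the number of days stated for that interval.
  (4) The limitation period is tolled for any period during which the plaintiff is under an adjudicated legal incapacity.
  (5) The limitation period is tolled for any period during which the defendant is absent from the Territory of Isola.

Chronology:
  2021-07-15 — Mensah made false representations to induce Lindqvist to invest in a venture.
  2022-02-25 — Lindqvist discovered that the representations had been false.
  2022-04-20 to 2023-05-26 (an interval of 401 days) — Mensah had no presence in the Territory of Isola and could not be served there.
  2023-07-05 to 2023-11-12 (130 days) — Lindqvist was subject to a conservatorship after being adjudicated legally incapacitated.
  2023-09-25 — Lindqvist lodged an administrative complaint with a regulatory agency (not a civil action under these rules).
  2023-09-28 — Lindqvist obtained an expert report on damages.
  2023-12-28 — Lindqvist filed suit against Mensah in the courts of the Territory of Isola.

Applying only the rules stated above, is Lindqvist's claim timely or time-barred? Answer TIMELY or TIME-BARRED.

The claim accrued on 2022-02-25 — the later of the 2021-07-15 act and the 2022-02-25 discovery.
Adding the 6 months base period to 2022-02-25 gives a deadline of 2022-08-25, before any tolling.
Because the defendant's absence from the jurisdiction ran from 2022-04-20 to 2023-05-26, the deadline is extended by 401 days to 2023-09-30.
The period was tolled for 130 days by the plaintiff's legal incapacity (2023-07-05 to 2023-11-12), pushing the deadline to 2024-02-07.
The other events in the timeline have no effect on the limitation period under the stated rules.
The 2023-12-28 filing precedes the 2024-02-07 deadline; the claim is timely.

TIMELY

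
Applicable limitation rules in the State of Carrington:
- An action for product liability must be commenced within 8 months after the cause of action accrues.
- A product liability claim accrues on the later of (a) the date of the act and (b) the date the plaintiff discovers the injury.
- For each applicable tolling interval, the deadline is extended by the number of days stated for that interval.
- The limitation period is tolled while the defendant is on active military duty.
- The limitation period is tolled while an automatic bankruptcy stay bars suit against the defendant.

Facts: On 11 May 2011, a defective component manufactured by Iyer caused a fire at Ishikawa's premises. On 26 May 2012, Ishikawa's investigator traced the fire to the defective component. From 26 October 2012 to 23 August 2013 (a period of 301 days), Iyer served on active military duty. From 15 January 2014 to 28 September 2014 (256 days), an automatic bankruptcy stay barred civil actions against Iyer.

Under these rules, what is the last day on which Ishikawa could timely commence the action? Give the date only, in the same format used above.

23 November 2013

Taking the later of the act (11 May 2011) and discovery (26 May 2012), the claim accrued on 26 May 2012.
8 months from 26 May 2012 is 26 January 2013.
The defendant's active military service from 26 October 2012 to 23 August 2013 tolled the period for 301 days, extending the deadline to 23 November 2013.
The automatic bankruptcy stay from 15 January 2014 to 28 September 2014 began after the period had already run on 23 November 2013, so it has no tolling effect.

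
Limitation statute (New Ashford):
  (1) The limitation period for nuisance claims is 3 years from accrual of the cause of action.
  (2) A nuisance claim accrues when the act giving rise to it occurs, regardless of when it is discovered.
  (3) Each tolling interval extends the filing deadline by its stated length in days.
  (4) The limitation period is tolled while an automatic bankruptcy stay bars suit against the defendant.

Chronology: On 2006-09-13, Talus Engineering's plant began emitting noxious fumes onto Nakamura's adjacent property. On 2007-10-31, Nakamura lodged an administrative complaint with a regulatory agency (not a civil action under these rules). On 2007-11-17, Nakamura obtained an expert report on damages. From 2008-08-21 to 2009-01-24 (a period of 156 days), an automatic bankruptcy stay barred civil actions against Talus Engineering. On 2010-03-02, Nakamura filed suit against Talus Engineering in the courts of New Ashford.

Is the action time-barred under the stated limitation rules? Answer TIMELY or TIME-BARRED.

TIME-BARRED

The claim accrued on 2006-09-13, when the wrongful act occurred.
The untolled deadline — 3 years after 2006-09-13 — is 2009-09-13.
The automatic bankruptcy stay from 2008-08-21 to 2009-01-24 tolled the period for 156 days, extending the deadline to 2010-02-16.
The other events in the timeline have no effect on the limitation period under the stated rules.
Nakamura filed on 2010-03-02, after the 2010-02-16 deadline, so the action is time-barred.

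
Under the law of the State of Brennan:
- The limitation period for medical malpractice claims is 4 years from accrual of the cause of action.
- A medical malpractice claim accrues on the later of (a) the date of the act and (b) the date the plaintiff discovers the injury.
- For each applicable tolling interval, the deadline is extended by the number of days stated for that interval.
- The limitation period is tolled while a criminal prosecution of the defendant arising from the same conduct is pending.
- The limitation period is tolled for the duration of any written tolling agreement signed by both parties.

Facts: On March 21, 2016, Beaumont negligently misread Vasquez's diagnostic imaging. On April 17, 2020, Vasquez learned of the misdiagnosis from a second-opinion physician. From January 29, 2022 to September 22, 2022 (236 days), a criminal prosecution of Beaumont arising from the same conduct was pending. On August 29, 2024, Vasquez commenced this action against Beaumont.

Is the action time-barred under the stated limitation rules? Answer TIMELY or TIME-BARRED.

TIMELY

Because discovery on April 17, 2020 post-dates the March 21, 2016 act, accrual under the later-of rule falls on April 17, 2020.
The untolled deadline — 4 years after April 17, 2020 — is April 17, 2024.
Because the pending criminal prosecution ran from January 29, 2022 to September 22, 2022, the deadline is extended by 236 days to December 9, 2024.
Filing on August 29, 2024 beat the December 9, 2024 deadline — the action is timely.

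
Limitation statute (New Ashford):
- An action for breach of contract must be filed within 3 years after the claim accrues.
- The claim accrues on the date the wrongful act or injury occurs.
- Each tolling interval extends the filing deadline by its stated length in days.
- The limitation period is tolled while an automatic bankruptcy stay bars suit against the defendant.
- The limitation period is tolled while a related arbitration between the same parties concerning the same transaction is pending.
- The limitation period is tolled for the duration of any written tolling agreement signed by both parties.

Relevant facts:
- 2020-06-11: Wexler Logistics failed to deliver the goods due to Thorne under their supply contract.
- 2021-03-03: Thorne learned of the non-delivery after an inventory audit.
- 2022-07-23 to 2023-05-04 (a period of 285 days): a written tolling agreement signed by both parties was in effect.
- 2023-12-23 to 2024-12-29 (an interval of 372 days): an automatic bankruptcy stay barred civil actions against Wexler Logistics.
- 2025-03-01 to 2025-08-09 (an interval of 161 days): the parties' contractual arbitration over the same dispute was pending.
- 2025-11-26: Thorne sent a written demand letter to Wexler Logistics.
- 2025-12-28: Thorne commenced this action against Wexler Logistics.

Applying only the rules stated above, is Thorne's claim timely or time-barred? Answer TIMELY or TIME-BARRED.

TIME-BARRED

Accrual is governed by the date of the act, so the period began to run on 2020-06-11; the later discovery on 2021-03-03 is irrelevant under the stated rule.
The untolled deadline — 3 years after 2020-06-11 — is 2023-06-11.
Because the written tolling agreement ran from 2022-07-23 to 2023-05-04, the deadline is extended by 285 days to 2024-03-22.
The period was tolled for 372 days by the automatic bankruptcy stay (2023-12-23 to 2024-12-29), pushing the deadline to 2025-03-29.
Because the pending related arbitration ran from 2025-03-01 to 2025-08-09, the deadline is extended by 161 days to 2025-09-06.
The other events in the timeline have no effect on the limitation period under the stated rules.
Thorne filed on 2025-12-28, after the 2025-09-06 deadline, so the action is time-barred.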